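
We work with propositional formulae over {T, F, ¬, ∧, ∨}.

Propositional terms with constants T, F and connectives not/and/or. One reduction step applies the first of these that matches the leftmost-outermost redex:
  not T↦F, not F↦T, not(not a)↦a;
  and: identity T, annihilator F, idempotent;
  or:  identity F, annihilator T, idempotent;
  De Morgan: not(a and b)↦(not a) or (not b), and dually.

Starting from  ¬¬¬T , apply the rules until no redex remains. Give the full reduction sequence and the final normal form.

Answer: normal form = F  (in 2 steps)

Reduction:
  start: ¬¬¬T
  step 1: ¬T
  step 2: F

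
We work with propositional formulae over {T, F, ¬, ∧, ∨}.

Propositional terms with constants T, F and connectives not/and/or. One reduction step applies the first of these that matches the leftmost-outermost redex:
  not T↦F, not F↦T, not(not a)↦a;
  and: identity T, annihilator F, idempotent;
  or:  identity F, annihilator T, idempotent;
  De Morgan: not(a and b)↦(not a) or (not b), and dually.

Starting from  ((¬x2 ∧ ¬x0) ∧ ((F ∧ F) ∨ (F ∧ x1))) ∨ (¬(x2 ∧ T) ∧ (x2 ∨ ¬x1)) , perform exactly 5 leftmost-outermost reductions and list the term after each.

  start: ((¬x2 ∧ ¬x0) ∧ ((F ∧ F) ∨ (F ∧ x1))) ∨ (¬(x2 ∧ T) ∧ (x2 ∨ ¬x1))
  →1  ((¬x2 ∧ ¬x0) ∧ (F ∨ (F ∧ x1))) ∨ (¬(x2 ∧ T) ∧ (x2 ∨ ¬x1))
  →2  ((¬x2 ∧ ¬x0) ∧ (F ∧ x1)) ∨ (¬(x2 ∧ T) ∧ (x2 ∨ ¬x1))
  →3  ((¬x2 ∧ ¬x0) ∧ F) ∨ (¬(x2 ∧ T) ∧ (x2 ∨ ¬x1))
  →4  F ∨ (¬(x2 ∧ T) ∧ (x2 ∨ ¬x1))
  →5  ¬(x2 ∧ T) ∧ (x2 ∨ ¬x1)

Answer: after 5 steps: ¬(x2 ∧ T) ∧ (x2 ∨ ¬x1)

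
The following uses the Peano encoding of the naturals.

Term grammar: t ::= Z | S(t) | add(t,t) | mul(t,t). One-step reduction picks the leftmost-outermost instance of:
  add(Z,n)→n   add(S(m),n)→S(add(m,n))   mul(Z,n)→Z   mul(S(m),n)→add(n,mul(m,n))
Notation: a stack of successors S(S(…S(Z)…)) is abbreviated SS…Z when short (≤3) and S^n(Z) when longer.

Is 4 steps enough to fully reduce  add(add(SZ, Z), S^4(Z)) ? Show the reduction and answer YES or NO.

Answer: YES — reaches normal form S^5(Z) in 4 ≤ 4 steps

Reduction:
  start: add(add(SZ, Z), S^4(Z))
  [1] add(S(add(Z, Z)), S^4(Z))
  [2] S(add(add(Z, Z), S^4(Z)))
  [3] S(add(Z, S^4(Z)))
  [4] S^5(Z)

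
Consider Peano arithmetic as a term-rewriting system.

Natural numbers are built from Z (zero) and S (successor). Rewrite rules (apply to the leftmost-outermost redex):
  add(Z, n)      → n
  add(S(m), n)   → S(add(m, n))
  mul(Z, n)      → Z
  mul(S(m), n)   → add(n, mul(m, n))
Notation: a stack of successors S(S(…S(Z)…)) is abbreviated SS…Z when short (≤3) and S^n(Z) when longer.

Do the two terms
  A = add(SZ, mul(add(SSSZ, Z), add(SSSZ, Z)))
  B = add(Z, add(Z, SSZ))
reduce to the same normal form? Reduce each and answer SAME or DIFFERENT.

Term A:
  start: add(SZ, mul(add(SSSZ, Z), add(SSSZ, Z)))
  step 1: S(add(Z, mul(add(SSSZ, Z), add(SSSZ, Z))))
  step 2: S(mul(add(SSSZ, Z), add(SSSZ, Z)))
  step 3: S(mul(S(add(SSZ, Z)), add(SSSZ, Z)))
  step 4: S(add(add(SSSZ, Z), mul(add(SSZ, Z), add(SSSZ, Z))))
  step 5: S(add(S(add(SSZ, Z)), mul(add(SSZ, Z), add(SSSZ, Z))))
  step 6: S(S(add(add(SSZ, Z), mul(add(SSZ, Z), add(SSSZ, Z)))))
  step 7: S(S(add(S(add(SZ, Z)), mul(add(SSZ, Z), add(SSSZ, Z)))))
  step 8: S(S(S(add(add(SZ, Z), mul(add(SSZ, Z), add(SSSZ, Z))))))
  step 9: S(S(S(add(S(add(Z, Z)), mul(add(SSZ, Z), add(SSSZ, Z))))))
  step 10: S(S(S(S(add(add(Z, Z), mul(add(SSZ, Z), add(SSSZ, Z)))))))
  step 11: S(S(S(S(add(Z, mul(add(SSZ, Z), add(SSSZ, Z)))))))
  step 12: S(S(S(S(mul(add(SSZ, Z), add(SSSZ, Z))))))
  step 13: S(S(S(S(mul(S(add(SZ, Z)), add(SSSZ, Z))))))
  step 14: S(S(S(S(add(add(SSSZ, Z), mul(add(SZ, Z), add(SSSZ, Z)))))))
  step 15: S(S(S(S(add(S(add(SSZ, Z)), mul(add(SZ, Z), add(SSSZ, Z)))))))
  step 16: S(S(S(S(S(add(add(SSZ, Z), mul(add(SZ, Z), add(SSSZ, Z))))))))
  step 17: S(S(S(S(S(add(S(add(SZ, Z)), mul(add(SZ, Z), add(SSSZ, Z))))))))
  step 18: S(S(S(S(S(S(add(add(SZ, Z), mul(add(SZ, Z), add(SSSZ, Z)))))))))
  step 19: S(S(S(S(S(S(add(S(add(Z, Z)), mul(add(SZ, Z), add(SSSZ, Z)))))))))
  step 20: S(S(S(S(S(S(S(add(add(Z, Z), mul(add(SZ, Z), add(SSSZ, Z))))))))))
  step 21: S(S(S(S(S(S(S(add(Z, mul(add(SZ, Z), add(SSSZ, Z))))))))))
  step 22: S(S(S(S(S(S(S(mul(add(SZ, Z), add(SSSZ, Z)))))))))
  step 23: S(S(S(S(S(S(S(mul(S(add(Z, Z)), add(SSSZ, Z)))))))))
  step 24: S(S(S(S(S(S(S(add(add(SSSZ, Z), mul(add(Z, Z), add(SSSZ, Z))))))))))
  step 25: S(S(S(S(S(S(S(add(S(add(SSZ, Z)), mul(add(Z, Z), add(SSSZ, Z))))))))))
  step 26: S(S(S(S(S(S(S(S(add(add(SSZ, Z), mul(add(Z, Z), add(SSSZ, Z)))))))))))
  step 27: S(S(S(S(S(S(S(S(add(S(add(SZ, Z)), mul(add(Z, Z), add(SSSZ, Z)))))))))))
  step 28: S(S(S(S(S(S(S(S(S(add(add(SZ, Z), mul(add(Z, Z), add(SSSZ, Z))))))))))))
  step 29: S(S(S(S(S(S(S(S(S(add(S(add(Z, Z)), mul(add(Z, Z), add(SSSZ, Z))))))))))))
  step 30: S(S(S(S(S(S(S(S(S(S(add(add(Z, Z), mul(add(Z, Z), add(SSSZ, Z)))))))))))))
  step 31: S(S(S(S(S(S(S(S(S(S(add(Z, mul(add(Z, Z), add(SSSZ, Z)))))))))))))
  step 32: S(S(S(S(S(S(S(S(S(S(mul(add(Z, Z), add(SSSZ, Z))))))))))))
  step 33: S(S(S(S(S(S(S(S(S(S(mul(Z, add(SSSZ, Z))))))))))))
  step 34: S^10(Z)

Term B:
  start: add(Z, add(Z, SSZ))
  step 1: add(Z, SSZ)
  step 2: SSZ

Answer: DIFFERENT — A ⇓ S^10(Z), B ⇓ SSZ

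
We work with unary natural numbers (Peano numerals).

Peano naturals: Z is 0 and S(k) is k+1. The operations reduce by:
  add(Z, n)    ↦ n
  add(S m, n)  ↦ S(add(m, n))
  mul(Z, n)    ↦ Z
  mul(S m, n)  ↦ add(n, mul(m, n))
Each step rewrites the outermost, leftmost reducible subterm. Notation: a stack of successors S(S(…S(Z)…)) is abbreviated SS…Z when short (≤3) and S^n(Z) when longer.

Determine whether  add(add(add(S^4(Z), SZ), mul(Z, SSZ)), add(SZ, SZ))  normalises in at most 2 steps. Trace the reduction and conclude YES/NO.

  start: add(add(add(S^4(Z), SZ), mul(Z, SSZ)), add(SZ, SZ))
  →1  add(add(S(add(SSSZ, SZ)), mul(Z, SSZ)), add(SZ, SZ))
  →2  add(S(add(add(SSSZ, SZ), mul(Z, SSZ))), add(SZ, SZ))

Answer: NO — after 2 steps the term is add(S(add(add(SSSZ, SZ), mul(Z, SSZ))), add(SZ, SZ)), not yet normal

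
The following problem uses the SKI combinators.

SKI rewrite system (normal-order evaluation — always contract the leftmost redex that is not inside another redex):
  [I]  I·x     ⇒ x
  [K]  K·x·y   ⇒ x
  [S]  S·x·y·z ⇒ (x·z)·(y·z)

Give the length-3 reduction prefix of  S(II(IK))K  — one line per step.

  start: S(II(IK))K
  [1] S(I(IK))K
  [2] S(IK)K
  [3] SKK

Answer: after 3 steps: SKK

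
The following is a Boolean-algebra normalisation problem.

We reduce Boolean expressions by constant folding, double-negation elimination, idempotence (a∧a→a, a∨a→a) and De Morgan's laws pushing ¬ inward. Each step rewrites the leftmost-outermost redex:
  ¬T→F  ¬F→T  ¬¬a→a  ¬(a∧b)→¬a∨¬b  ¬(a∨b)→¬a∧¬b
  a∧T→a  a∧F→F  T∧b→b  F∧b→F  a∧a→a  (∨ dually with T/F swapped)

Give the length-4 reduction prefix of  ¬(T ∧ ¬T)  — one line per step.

  start: ¬(T ∧ ¬T)
  [1] ¬T ∨ ¬¬T
  [2] F ∨ ¬¬T
  [3] ¬¬T
  [4] T

Answer: after 4 steps: T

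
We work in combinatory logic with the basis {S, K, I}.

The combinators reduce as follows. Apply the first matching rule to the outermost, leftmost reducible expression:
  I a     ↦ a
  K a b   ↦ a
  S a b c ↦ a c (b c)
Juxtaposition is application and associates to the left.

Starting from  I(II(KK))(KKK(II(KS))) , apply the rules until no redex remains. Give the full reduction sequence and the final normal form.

  start: I(II(KK))(KKK(II(KS)))
  →1  II(KK)(KKK(II(KS)))
  →2  I(KK)(KKK(II(KS)))
  →3  KK(KKK(II(KS)))
  →4  K

Answer: normal form = K  (in 4 steps)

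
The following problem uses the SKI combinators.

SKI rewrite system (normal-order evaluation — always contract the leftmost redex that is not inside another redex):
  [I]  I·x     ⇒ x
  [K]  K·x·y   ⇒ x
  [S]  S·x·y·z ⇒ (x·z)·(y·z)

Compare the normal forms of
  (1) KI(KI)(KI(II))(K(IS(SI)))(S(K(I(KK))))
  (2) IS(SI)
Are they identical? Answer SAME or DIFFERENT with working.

Term A:
  start: KI(KI)(KI(II))(K(IS(SI)))(S(K(I(KK))))
  step 1: I(KI(II))(K(IS(SI)))(S(K(I(KK))))
  step 2: KI(II)(K(IS(SI)))(S(K(I(KK))))
  step 3: I(K(IS(SI)))(S(K(I(KK))))
  step 4: K(IS(SI))(S(K(I(KK))))
  step 5: IS(SI)
  step 6: S(SI)

Term B:
  start: IS(SI)
  step 1: S(SI)

Answer: SAME — A ⇓ S(SI), B ⇓ S(SI)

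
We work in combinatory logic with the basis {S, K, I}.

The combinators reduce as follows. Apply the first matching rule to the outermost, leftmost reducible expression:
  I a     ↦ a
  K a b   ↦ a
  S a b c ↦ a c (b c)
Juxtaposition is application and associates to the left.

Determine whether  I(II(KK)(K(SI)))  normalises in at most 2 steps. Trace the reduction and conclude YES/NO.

  start: I(II(KK)(K(SI)))
  [1] II(KK)(K(SI))
  [2] I(KK)(K(SI))

Answer: NO — after 2 steps the term is I(KK)(K(SI)), not yet normal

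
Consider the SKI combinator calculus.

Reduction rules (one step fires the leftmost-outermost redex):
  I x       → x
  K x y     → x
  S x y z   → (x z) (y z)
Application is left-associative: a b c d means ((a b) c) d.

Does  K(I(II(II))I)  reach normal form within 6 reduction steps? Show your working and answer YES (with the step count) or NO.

  start: K(I(II(II))I)
  step 1: K(II(II)I)
  step 2: K(I(II)I)
  step 3: K(III)
  step 4: K(II)
  step 5: KI

Answer: YES — reaches normal form KI in 5 ≤ 6 steps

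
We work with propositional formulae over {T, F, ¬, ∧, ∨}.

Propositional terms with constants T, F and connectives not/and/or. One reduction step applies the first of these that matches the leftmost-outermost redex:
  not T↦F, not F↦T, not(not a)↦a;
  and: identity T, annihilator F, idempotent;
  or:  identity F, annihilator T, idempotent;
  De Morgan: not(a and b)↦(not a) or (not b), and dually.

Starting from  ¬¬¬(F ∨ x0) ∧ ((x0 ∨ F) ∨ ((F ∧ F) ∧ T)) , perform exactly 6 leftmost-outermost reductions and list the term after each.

  start: ¬¬¬(F ∨ x0) ∧ ((x0 ∨ F) ∨ ((F ∧ F) ∧ T))
  step 1: ¬(F ∨ x0) ∧ ((x0 ∨ F) ∨ ((F ∧ F) ∧ T))
  step 2: (¬F ∧ ¬x0) ∧ ((x0 ∨ F) ∨ ((F ∧ F) ∧ T))
  step 3: (T ∧ ¬x0) ∧ ((x0 ∨ F) ∨ ((F ∧ F) ∧ T))
  step 4: ¬x0 ∧ ((x0 ∨ F) ∨ ((F ∧ F) ∧ T))
  step 5: ¬x0 ∧ (x0 ∨ ((F ∧ F) ∧ T))
  step 6: ¬x0 ∧ (x0 ∨ (F ∧ F))

Answer: after 6 steps: ¬x0 ∧ (x0 ∨ (F ∧ F))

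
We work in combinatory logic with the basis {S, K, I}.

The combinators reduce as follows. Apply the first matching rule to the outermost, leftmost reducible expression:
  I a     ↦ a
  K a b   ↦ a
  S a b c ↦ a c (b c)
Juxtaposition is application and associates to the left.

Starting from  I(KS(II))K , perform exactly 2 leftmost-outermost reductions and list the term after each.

Answer: after 2 steps: SK

Reduction:
  start: I(KS(II))K
  →1  KS(II)K
  →2  SK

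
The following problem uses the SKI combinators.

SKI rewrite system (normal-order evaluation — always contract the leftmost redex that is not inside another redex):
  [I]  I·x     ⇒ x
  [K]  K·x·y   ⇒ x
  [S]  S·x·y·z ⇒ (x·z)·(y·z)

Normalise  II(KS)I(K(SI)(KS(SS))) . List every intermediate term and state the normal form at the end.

  start: II(KS)I(K(SI)(KS(SS)))
  [1] I(KS)I(K(SI)(KS(SS)))
  [2] KSI(K(SI)(KS(SS)))
  [3] S(K(SI)(KS(SS)))
  [4] S(SI)

Answer: normal form = S(SI)  (in 4 steps)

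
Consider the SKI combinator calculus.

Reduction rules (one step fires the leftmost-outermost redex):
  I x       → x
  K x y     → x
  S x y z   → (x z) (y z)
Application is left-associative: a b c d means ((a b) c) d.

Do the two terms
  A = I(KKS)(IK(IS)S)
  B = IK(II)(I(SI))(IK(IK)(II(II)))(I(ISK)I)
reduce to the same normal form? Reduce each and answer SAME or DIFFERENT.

Answer: DIFFERENT — A ⇓ KS, B ⇓ K(SKI)

Reduction:
Term A:
  start: I(KKS)(IK(IS)S)
  [1] KKS(IK(IS)S)
  [2] K(IK(IS)S)
  [3] K(K(IS)S)
  [4] K(IS)
  [5] KS

Term B:
  start: IK(II)(I(SI))(IK(IK)(II(II)))(I(ISK)I)
  [1] K(II)(I(SI))(IK(IK)(II(II)))(I(ISK)I)
  [2] II(IK(IK)(II(II)))(I(ISK)I)
  [3] I(IK(IK)(II(II)))(I(ISK)I)
  [4] IK(IK)(II(II))(I(ISK)I)
  [5] K(IK)(II(II))(I(ISK)I)
  [6] IK(I(ISK)I)
  [7] K(I(ISK)I)
  [8] K(ISKI)
  [9] K(SKI)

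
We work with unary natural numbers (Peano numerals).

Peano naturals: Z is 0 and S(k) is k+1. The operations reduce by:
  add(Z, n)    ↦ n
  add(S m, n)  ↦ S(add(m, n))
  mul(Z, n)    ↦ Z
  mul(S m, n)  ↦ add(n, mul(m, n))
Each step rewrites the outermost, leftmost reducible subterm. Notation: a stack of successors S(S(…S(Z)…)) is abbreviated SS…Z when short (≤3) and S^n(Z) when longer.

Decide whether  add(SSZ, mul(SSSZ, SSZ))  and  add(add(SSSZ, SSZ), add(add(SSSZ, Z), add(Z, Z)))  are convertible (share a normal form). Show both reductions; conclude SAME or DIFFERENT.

Answer: SAME — A ⇓ S^8(Z), B ⇓ S^8(Z)

Working:
Term A:
  start: add(SSZ, mul(SSSZ, SSZ))
  →1  S(add(SZ, mul(SSSZ, SSZ)))
  →2  S(S(add(Z, mul(SSSZ, SSZ))))
  →3  S(S(mul(SSSZ, SSZ)))
  →4  S(S(add(SSZ, mul(SSZ, SSZ))))
  →5  S(S(S(add(SZ, mul(SSZ, SSZ)))))
  →6  S(S(S(S(add(Z, mul(SSZ, SSZ))))))
  →7  S(S(S(S(mul(SSZ, SSZ)))))
  →8  S(S(S(S(add(SSZ, mul(SZ, SSZ))))))
  →9  S(S(S(S(S(add(SZ, mul(SZ, SSZ)))))))
  →10  S(S(S(S(S(S(add(Z, mul(SZ, SSZ))))))))
  →11  S(S(S(S(S(S(mul(SZ, SSZ)))))))
  →12  S(S(S(S(S(S(add(SSZ, mul(Z, SSZ))))))))
  →13  S(S(S(S(S(S(S(add(SZ, mul(Z, SSZ)))))))))
  →14  S(S(S(S(S(S(S(S(add(Z, mul(Z, SSZ))))))))))
  →15  S(S(S(S(S(S(S(S(mul(Z, SSZ)))))))))
  →16  S^8(Z)

Term B:
  start: add(add(SSSZ, SSZ), add(add(SSSZ, Z), add(Z, Z)))
  →1  add(S(add(SSZ, SSZ)), add(add(SSSZ, Z), add(Z, Z)))
  →2  S(add(add(SSZ, SSZ), add(add(SSSZ, Z), add(Z, Z))))
  →3  S(add(S(add(SZ, SSZ)), add(add(SSSZ, Z), add(Z, Z))))
  →4  S(S(add(add(SZ, SSZ), add(add(SSSZ, Z), add(Z, Z)))))
  →5  S(S(add(S(add(Z, SSZ)), add(add(SSSZ, Z), add(Z, Z)))))
  →6  S(S(S(add(add(Z, SSZ), add(add(SSSZ, Z), add(Z, Z))))))
  →7  S(S(S(add(SSZ, add(add(SSSZ, Z), add(Z, Z))))))
  →8  S(S(S(S(add(SZ, add(add(SSSZ, Z), add(Z, Z)))))))
  →9  S(S(S(S(S(add(Z, add(add(SSSZ, Z), add(Z, Z))))))))
  →10  S(S(S(S(S(add(add(SSSZ, Z), add(Z, Z)))))))
  →11  S(S(S(S(S(add(S(add(SSZ, Z)), add(Z, Z)))))))
  →12  S(S(S(S(S(S(add(add(SSZ, Z), add(Z, Z))))))))
  →13  S(S(S(S(S(S(add(S(add(SZ, Z)), add(Z, Z))))))))
  →14  S(S(S(S(S(S(S(add(add(SZ, Z), add(Z, Z)))))))))
  →15  S(S(S(S(S(S(S(add(S(add(Z, Z)), add(Z, Z)))))))))
  →16  S(S(S(S(S(S(S(S(add(add(Z, Z), add(Z, Z))))))))))
  →17  S(S(S(S(S(S(S(S(add(Z, add(Z, Z))))))))))
  →18  S(S(S(S(S(S(S(S(add(Z, Z)))))))))
  →19  S^8(Z)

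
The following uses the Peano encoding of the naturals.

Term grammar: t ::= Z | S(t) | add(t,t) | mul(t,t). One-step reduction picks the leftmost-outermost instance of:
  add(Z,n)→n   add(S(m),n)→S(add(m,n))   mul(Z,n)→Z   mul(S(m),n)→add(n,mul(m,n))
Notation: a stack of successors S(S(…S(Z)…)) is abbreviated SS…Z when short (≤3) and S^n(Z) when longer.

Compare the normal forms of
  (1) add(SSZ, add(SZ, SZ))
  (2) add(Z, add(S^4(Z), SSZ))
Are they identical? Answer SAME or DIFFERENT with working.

Answer: DIFFERENT — A ⇓ S^4(Z), B ⇓ S^6(Z)

Derivation:
Term A:
  start: add(SSZ, add(SZ, SZ))
  [1] S(add(SZ, add(SZ, SZ)))
  [2] S(S(add(Z, add(SZ, SZ))))
  [3] S(S(add(SZ, SZ)))
  [4] S(S(S(add(Z, SZ))))
  [5] S^4(Z)

Term B:
  start: add(Z, add(S^4(Z), SSZ))
  [1] add(S^4(Z), SSZ)
  [2] S(add(SSSZ, SSZ))
  [3] S(S(add(SSZ, SSZ)))
  [4] S(S(S(add(SZ, SSZ))))
  [5] S(S(S(S(add(Z, SSZ)))))
  [6] S^6(Z)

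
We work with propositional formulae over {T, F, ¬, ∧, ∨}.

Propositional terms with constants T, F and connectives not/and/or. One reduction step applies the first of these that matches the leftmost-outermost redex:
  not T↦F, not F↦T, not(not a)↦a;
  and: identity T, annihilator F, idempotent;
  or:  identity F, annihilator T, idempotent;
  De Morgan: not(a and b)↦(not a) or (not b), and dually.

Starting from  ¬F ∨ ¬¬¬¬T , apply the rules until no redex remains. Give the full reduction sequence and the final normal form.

Answer: normal form = T  (in 2 steps)

Working:
  start: ¬F ∨ ¬¬¬¬T
  [1] T ∨ ¬¬¬¬T
  [2] T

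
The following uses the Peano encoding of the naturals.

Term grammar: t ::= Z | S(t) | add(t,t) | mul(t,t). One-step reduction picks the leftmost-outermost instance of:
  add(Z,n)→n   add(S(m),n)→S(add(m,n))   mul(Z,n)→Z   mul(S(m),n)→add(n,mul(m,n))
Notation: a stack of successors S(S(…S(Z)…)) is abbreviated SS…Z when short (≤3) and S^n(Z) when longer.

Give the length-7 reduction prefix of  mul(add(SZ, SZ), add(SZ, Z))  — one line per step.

  start: mul(add(SZ, SZ), add(SZ, Z))
  step 1: mul(S(add(Z, SZ)), add(SZ, Z))
  step 2: add(add(SZ, Z), mul(add(Z, SZ), add(SZ, Z)))
  step 3: add(S(add(Z, Z)), mul(add(Z, SZ), add(SZ, Z)))
  step 4: S(add(add(Z, Z), mul(add(Z, SZ), add(SZ, Z))))
  step 5: S(add(Z, mul(add(Z, SZ), add(SZ, Z))))
  step 6: S(mul(add(Z, SZ), add(SZ, Z)))
  step 7: S(mul(SZ, add(SZ, Z)))

Answer: after 7 steps: S(mul(SZ, add(SZ, Z)))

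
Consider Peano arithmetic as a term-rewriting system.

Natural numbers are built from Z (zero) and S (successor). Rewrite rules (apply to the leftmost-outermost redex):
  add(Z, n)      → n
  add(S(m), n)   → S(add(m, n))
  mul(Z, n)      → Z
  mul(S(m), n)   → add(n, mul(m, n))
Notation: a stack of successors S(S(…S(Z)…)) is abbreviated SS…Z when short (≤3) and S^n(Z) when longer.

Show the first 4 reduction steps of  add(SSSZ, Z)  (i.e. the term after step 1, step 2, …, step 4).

  start: add(SSSZ, Z)
  [1] S(add(SSZ, Z))
  [2] S(S(add(SZ, Z)))
  [3] S(S(S(add(Z, Z))))
  [4] SSSZ

Answer: after 4 steps: SSSZ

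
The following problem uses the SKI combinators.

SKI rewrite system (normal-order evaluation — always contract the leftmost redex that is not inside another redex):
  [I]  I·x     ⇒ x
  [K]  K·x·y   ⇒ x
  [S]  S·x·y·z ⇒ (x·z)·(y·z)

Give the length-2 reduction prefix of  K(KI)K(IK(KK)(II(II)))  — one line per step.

Answer: after 2 steps: I

Derivation:
  start: K(KI)K(IK(KK)(II(II)))
  →1  KI(IK(KK)(II(II)))
  →2  I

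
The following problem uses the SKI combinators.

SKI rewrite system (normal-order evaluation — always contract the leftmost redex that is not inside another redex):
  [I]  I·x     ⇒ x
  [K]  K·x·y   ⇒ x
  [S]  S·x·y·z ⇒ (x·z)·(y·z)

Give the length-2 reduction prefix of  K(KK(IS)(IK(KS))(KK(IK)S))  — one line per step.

  start: K(KK(IS)(IK(KS))(KK(IK)S))
  →1  K(K(IK(KS))(KK(IK)S))
  →2  K(IK(KS))

Answer: after 2 steps: K(IK(KS))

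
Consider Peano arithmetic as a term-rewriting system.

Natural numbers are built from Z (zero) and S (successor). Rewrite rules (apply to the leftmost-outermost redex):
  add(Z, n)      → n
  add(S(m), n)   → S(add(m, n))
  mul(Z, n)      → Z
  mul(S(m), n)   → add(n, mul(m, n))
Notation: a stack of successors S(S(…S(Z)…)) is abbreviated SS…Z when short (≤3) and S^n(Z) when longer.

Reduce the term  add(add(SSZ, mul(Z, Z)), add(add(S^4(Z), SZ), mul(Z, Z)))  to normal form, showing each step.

  start: add(add(SSZ, mul(Z, Z)), add(add(S^4(Z), SZ), mul(Z, Z)))
  step 1: add(S(add(SZ, mul(Z, Z))), add(add(S^4(Z), SZ), mul(Z, Z)))
  step 2: S(add(add(SZ, mul(Z, Z)), add(add(S^4(Z), SZ), mul(Z, Z))))
  step 3: S(add(S(add(Z, mul(Z, Z))), add(add(S^4(Z), SZ), mul(Z, Z))))
  step 4: S(S(add(add(Z, mul(Z, Z)), add(add(S^4(Z), SZ), mul(Z, Z)))))
  step 5: S(S(add(mul(Z, Z), add(add(S^4(Z), SZ), mul(Z, Z)))))
  step 6: S(S(add(Z, add(add(S^4(Z), SZ), mul(Z, Z)))))
  step 7: S(S(add(add(S^4(Z), SZ), mul(Z, Z))))
  step 8: S(S(add(S(add(SSSZ, SZ)), mul(Z, Z))))
  step 9: S(S(S(add(add(SSSZ, SZ), mul(Z, Z)))))
  step 10: S(S(S(add(S(add(SSZ, SZ)), mul(Z, Z)))))
  step 11: S(S(S(S(add(add(SSZ, SZ), mul(Z, Z))))))
  step 12: S(S(S(S(add(S(add(SZ, SZ)), mul(Z, Z))))))
  step 13: S(S(S(S(S(add(add(SZ, SZ), mul(Z, Z)))))))
  step 14: S(S(S(S(S(add(S(add(Z, SZ)), mul(Z, Z)))))))
  step 15: S(S(S(S(S(S(add(add(Z, SZ), mul(Z, Z))))))))
  step 16: S(S(S(S(S(S(add(SZ, mul(Z, Z))))))))
  step 17: S(S(S(S(S(S(S(add(Z, mul(Z, Z)))))))))
  step 18: S(S(S(S(S(S(S(mul(Z, Z))))))))
  step 19: S^7(Z)

Answer: normal form = S^7(Z)  (in 19 steps)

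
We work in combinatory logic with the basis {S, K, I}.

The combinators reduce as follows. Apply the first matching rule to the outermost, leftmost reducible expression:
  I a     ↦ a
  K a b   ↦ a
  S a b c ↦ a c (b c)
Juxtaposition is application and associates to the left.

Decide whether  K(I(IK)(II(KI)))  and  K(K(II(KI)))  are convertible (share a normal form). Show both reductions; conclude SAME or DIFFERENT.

Term A:
  start: K(I(IK)(II(KI)))
  →1  K(IK(II(KI)))
  →2  K(K(II(KI)))
  →3  K(K(I(KI)))
  →4  K(K(KI))

Term B:
  start: K(K(II(KI)))
  →1  K(K(I(KI)))
  →2  K(K(KI))

Answer: SAME — A ⇓ K(K(KI)), B ⇓ K(K(KI))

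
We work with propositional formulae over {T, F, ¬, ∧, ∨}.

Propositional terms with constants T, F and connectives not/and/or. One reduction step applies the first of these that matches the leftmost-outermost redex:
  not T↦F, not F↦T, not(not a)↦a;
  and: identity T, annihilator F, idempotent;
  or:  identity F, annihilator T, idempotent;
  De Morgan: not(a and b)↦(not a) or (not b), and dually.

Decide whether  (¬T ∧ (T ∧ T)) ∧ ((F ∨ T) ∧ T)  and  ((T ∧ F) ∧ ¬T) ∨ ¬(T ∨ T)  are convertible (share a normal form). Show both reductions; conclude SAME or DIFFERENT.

Term A:
  start: (¬T ∧ (T ∧ T)) ∧ ((F ∨ T) ∧ T)
  [1] (F ∧ (T ∧ T)) ∧ ((F ∨ T) ∧ T)
  [2] F ∧ ((F ∨ T) ∧ T)
  [3] F

Term B:
  start: ((T ∧ F) ∧ ¬T) ∨ ¬(T ∨ T)
  [1] (F ∧ ¬T) ∨ ¬(T ∨ T)
  [2] F ∨ ¬(T ∨ T)
  [3] ¬(T ∨ T)
  [4] ¬T ∧ ¬T
  [5] ¬T
  [6] F

Answer: SAME — A ⇓ F, B ⇓ F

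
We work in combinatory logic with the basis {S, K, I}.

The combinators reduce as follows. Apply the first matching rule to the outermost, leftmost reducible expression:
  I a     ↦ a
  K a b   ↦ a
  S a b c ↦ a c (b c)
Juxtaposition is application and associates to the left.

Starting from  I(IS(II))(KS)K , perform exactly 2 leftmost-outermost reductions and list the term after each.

  start: I(IS(II))(KS)K
  →1  IS(II)(KS)K
  →2  S(II)(KS)K

Answer: after 2 steps: S(II)(KS)K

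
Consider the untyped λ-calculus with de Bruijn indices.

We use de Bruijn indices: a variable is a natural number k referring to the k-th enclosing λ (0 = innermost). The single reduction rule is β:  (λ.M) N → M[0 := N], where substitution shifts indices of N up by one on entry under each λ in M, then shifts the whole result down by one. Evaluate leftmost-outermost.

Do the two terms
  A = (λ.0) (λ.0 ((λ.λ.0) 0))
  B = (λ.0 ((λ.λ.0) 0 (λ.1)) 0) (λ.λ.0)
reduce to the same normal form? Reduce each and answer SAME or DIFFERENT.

Term A:
  start: (λ.0) (λ.0 ((λ.λ.0) 0))
  →1  λ.0 ((λ.λ.0) 0)
  →2  λ.0 (λ.0)

Term B:
  start: (λ.0 ((λ.λ.0) 0 (λ.1)) 0) (λ.λ.0)
  →1  (λ.λ.0) ((λ.λ.0) (λ.λ.0) (λ.λ.λ.0)) (λ.λ.0)
  →2  (λ.0) (λ.λ.0)
  →3  λ.λ.0

Answer: DIFFERENT — A ⇓ λ.0 (λ.0), B ⇓ λ.λ.0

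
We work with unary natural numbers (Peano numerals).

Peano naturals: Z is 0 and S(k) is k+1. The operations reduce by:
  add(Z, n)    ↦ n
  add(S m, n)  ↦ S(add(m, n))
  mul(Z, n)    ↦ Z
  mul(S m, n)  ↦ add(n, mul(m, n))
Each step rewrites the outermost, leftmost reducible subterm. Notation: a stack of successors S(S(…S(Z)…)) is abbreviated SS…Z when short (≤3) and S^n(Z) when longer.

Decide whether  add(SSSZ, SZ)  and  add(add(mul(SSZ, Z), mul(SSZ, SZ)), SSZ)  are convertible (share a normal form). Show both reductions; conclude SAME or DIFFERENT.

Answer: SAME — A ⇓ S^4(Z), B ⇓ S^4(Z)

Derivation:
Term A:
  start: add(SSSZ, SZ)
  [1] S(add(SSZ, SZ))
  [2] S(S(add(SZ, SZ)))
  [3] S(S(S(add(Z, SZ))))
  [4] S^4(Z)

Term B:
  start: add(add(mul(SSZ, Z), mul(SSZ, SZ)), SSZ)
  [1] add(add(add(Z, mul(SZ, Z)), mul(SSZ, SZ)), SSZ)
  [2] add(add(mul(SZ, Z), mul(SSZ, SZ)), SSZ)
  [3] add(add(add(Z, mul(Z, Z)), mul(SSZ, SZ)), SSZ)
  [4] add(add(mul(Z, Z), mul(SSZ, SZ)), SSZ)
  [5] add(add(Z, mul(SSZ, SZ)), SSZ)
  [6] add(mul(SSZ, SZ), SSZ)
  [7] add(add(SZ, mul(SZ, SZ)), SSZ)
  [8] add(S(add(Z, mul(SZ, SZ))), SSZ)
  [9] S(add(add(Z, mul(SZ, SZ)), SSZ))
  [10] S(add(mul(SZ, SZ), SSZ))
  [11] S(add(add(SZ, mul(Z, SZ)), SSZ))
  [12] S(add(S(add(Z, mul(Z, SZ))), SSZ))
  [13] S(S(add(add(Z, mul(Z, SZ)), SSZ)))
  [14] S(S(add(mul(Z, SZ), SSZ)))
  [15] S(S(add(Z, SSZ)))
  [16] S^4(Z)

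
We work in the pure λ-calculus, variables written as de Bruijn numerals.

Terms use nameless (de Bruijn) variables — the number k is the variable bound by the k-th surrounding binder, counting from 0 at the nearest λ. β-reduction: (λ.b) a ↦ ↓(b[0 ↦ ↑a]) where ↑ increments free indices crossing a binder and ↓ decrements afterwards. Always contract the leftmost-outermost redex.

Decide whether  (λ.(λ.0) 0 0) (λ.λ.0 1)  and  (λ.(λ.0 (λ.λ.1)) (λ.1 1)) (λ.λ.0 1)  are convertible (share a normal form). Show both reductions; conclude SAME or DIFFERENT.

Term A:
  start: (λ.(λ.0) 0 0) (λ.λ.0 1)
  →1  (λ.0) (λ.λ.0 1) (λ.λ.0 1)
  →2  (λ.λ.0 1) (λ.λ.0 1)
  →3  λ.0 (λ.λ.0 1)

Term B:
  start: (λ.(λ.0 (λ.λ.1)) (λ.1 1)) (λ.λ.0 1)
  →1  (λ.0 (λ.λ.1)) (λ.(λ.λ.0 1) (λ.λ.0 1))
  →2  (λ.(λ.λ.0 1) (λ.λ.0 1)) (λ.λ.1)
  →3  (λ.λ.0 1) (λ.λ.0 1)
  →4  λ.0 (λ.λ.0 1)

Answer: SAME — A ⇓ λ.0 (λ.λ.0 1), B ⇓ λ.0 (λ.λ.0 1)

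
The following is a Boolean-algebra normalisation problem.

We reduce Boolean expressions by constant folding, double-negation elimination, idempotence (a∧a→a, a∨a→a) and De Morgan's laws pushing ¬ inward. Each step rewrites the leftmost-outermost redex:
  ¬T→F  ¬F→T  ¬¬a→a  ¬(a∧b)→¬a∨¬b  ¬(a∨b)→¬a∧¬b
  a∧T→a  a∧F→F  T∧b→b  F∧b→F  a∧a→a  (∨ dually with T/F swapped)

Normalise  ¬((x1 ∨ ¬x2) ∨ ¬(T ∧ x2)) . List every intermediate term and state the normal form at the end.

Answer: normal form = (¬x1 ∧ x2) ∧ x2  (in 5 steps)

Reduction:
  start: ¬((x1 ∨ ¬x2) ∨ ¬(T ∧ x2))
  [1] ¬(x1 ∨ ¬x2) ∧ ¬¬(T ∧ x2)
  [2] (¬x1 ∧ ¬¬x2) ∧ ¬¬(T ∧ x2)
  [3] (¬x1 ∧ x2) ∧ ¬¬(T ∧ x2)
  [4] (¬x1 ∧ x2) ∧ (T ∧ x2)
  [5] (¬x1 ∧ x2) ∧ x2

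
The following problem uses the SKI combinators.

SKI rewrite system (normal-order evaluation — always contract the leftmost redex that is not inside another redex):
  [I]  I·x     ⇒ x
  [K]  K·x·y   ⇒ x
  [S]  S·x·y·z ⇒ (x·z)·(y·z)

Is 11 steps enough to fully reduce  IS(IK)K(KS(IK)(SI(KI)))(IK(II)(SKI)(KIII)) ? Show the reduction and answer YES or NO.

  start: IS(IK)K(KS(IK)(SI(KI)))(IK(II)(SKI)(KIII))
  step 1: S(IK)K(KS(IK)(SI(KI)))(IK(II)(SKI)(KIII))
  step 2: IK(KS(IK)(SI(KI)))(K(KS(IK)(SI(KI))))(IK(II)(SKI)(KIII))
  step 3: K(KS(IK)(SI(KI)))(K(KS(IK)(SI(KI))))(IK(II)(SKI)(KIII))
  step 4: KS(IK)(SI(KI))(IK(II)(SKI)(KIII))
  step 5: S(SI(KI))(IK(II)(SKI)(KIII))
  step 6: S(SI(KI))(K(II)(SKI)(KIII))
  step 7: S(SI(KI))(II(KIII))
  step 8: S(SI(KI))(I(KIII))
  step 9: S(SI(KI))(KIII)
  step 10: S(SI(KI))(II)
  step 11: S(SI(KI))I

Answer: YES — reaches normal form S(SI(KI))I in 11 ≤ 11 steps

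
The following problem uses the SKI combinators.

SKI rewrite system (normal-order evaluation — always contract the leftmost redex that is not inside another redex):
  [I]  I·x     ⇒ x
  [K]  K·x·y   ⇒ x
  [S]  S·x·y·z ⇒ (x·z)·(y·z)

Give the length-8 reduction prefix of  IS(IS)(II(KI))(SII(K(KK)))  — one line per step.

  start: IS(IS)(II(KI))(SII(K(KK)))
  →1  S(IS)(II(KI))(SII(K(KK)))
  →2  IS(SII(K(KK)))(II(KI)(SII(K(KK))))
  →3  S(SII(K(KK)))(II(KI)(SII(K(KK))))
  →4  S(I(K(KK))(I(K(KK))))(II(KI)(SII(K(KK))))
  →5  S(K(KK)(I(K(KK))))(II(KI)(SII(K(KK))))
  →6  S(KK)(II(KI)(SII(K(KK))))
  →7  S(KK)(I(KI)(SII(K(KK))))
  →8  S(KK)(KI(SII(K(KK))))

Answer: after 8 steps: S(KK)(KI(SII(K(KK))))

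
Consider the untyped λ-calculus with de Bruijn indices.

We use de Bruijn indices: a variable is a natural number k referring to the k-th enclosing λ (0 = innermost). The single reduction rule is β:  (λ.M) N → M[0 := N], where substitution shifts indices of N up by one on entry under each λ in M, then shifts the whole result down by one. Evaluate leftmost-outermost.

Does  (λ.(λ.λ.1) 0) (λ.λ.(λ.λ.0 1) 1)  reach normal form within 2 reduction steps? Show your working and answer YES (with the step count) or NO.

Answer: NO — after 2 steps the term is λ.λ.λ.(λ.λ.0 1) 1, not yet normal

Derivation:
  start: (λ.(λ.λ.1) 0) (λ.λ.(λ.λ.0 1) 1)
  [1] (λ.λ.1) (λ.λ.(λ.λ.0 1) 1)
  [2] λ.λ.λ.(λ.λ.0 1) 1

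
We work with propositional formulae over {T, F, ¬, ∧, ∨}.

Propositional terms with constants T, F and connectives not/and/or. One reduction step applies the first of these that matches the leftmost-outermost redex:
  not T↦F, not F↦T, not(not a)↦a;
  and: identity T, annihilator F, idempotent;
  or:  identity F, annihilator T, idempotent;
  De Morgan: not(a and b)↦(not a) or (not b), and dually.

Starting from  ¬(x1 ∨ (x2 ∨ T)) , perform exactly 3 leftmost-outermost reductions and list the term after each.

  start: ¬(x1 ∨ (x2 ∨ T))
  [1] ¬x1 ∧ ¬(x2 ∨ T)
  [2] ¬x1 ∧ (¬x2 ∧ ¬T)
  [3] ¬x1 ∧ (¬x2 ∧ F)

Answer: after 3 steps: ¬x1 ∧ (¬x2 ∧ F)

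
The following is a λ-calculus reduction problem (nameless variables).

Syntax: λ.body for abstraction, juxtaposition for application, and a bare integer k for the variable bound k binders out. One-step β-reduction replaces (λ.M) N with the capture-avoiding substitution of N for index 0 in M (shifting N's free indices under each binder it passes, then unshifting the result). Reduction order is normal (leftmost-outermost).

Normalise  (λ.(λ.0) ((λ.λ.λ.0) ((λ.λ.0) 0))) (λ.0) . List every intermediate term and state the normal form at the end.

  start: (λ.(λ.0) ((λ.λ.λ.0) ((λ.λ.0) 0))) (λ.0)
  step 1: (λ.0) ((λ.λ.λ.0) ((λ.λ.0) (λ.0)))
  step 2: (λ.λ.λ.0) ((λ.λ.0) (λ.0))
  step 3: λ.λ.0

Answer: normal form = λ.λ.0  (in 3 steps)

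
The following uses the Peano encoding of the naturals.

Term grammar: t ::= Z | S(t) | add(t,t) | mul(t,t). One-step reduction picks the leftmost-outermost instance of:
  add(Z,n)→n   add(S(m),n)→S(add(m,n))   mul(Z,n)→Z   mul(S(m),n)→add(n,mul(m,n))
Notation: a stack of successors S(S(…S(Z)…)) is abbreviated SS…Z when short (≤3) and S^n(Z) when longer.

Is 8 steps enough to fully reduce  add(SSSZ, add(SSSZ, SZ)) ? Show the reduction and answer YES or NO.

  start: add(SSSZ, add(SSSZ, SZ))
  →1  S(add(SSZ, add(SSSZ, SZ)))
  →2  S(S(add(SZ, add(SSSZ, SZ))))
  →3  S(S(S(add(Z, add(SSSZ, SZ)))))
  →4  S(S(S(add(SSSZ, SZ))))
  →5  S(S(S(S(add(SSZ, SZ)))))
  →6  S(S(S(S(S(add(SZ, SZ))))))
  →7  S(S(S(S(S(S(add(Z, SZ)))))))
  →8  S^7(Z)

Answer: YES — reaches normal form S^7(Z) in 8 ≤ 8 steps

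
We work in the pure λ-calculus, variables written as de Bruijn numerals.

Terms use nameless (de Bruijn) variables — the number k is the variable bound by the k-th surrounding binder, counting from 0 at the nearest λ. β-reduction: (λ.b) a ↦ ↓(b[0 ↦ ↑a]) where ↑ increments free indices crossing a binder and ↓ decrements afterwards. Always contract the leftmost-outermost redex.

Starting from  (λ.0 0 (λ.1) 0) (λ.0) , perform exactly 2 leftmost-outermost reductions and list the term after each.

  start: (λ.0 0 (λ.1) 0) (λ.0)
  →1  (λ.0) (λ.0) (λ.λ.0) (λ.0)
  →2  (λ.0) (λ.λ.0) (λ.0)

Answer: after 2 steps: (λ.0) (λ.λ.0) (λ.0)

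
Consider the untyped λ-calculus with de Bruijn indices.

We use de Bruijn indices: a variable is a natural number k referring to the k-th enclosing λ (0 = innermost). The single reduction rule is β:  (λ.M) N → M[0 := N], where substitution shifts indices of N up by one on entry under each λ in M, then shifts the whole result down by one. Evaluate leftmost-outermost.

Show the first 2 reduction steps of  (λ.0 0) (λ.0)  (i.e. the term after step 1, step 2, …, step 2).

Answer: after 2 steps: λ.0

Derivation:
  start: (λ.0 0) (λ.0)
  [1] (λ.0) (λ.0)
  [2] λ.0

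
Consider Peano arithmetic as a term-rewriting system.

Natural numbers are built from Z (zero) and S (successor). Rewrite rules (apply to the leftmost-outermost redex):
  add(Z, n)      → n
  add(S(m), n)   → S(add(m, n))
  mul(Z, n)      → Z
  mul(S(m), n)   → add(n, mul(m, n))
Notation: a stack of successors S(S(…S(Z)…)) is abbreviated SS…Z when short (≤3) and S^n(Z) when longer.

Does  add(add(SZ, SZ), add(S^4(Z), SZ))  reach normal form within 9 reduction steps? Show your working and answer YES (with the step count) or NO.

  start: add(add(SZ, SZ), add(S^4(Z), SZ))
  step 1: add(S(add(Z, SZ)), add(S^4(Z), SZ))
  step 2: S(add(add(Z, SZ), add(S^4(Z), SZ)))
  step 3: S(add(SZ, add(S^4(Z), SZ)))
  step 4: S(S(add(Z, add(S^4(Z), SZ))))
  step 5: S(S(add(S^4(Z), SZ)))
  step 6: S(S(S(add(SSSZ, SZ))))
  step 7: S(S(S(S(add(SSZ, SZ)))))
  step 8: S(S(S(S(S(add(SZ, SZ))))))
  step 9: S(S(S(S(S(S(add(Z, SZ)))))))

Answer: NO — after 9 steps the term is S(S(S(S(S(S(add(Z, SZ))))))), not yet normal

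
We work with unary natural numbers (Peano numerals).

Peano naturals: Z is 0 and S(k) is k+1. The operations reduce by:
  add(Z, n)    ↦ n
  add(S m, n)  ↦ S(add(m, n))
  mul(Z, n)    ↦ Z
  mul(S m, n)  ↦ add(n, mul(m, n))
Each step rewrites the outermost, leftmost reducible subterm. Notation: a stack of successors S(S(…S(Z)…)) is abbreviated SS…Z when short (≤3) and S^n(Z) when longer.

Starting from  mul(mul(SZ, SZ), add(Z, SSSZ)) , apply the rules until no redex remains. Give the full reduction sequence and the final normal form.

Answer: normal form = SSSZ  (in 11 steps)

Derivation:
  start: mul(mul(SZ, SZ), add(Z, SSSZ))
  [1] mul(add(SZ, mul(Z, SZ)), add(Z, SSSZ))
  [2] mul(S(add(Z, mul(Z, SZ))), add(Z, SSSZ))
  [3] add(add(Z, SSSZ), mul(add(Z, mul(Z, SZ)), add(Z, SSSZ)))
  [4] add(SSSZ, mul(add(Z, mul(Z, SZ)), add(Z, SSSZ)))
  [5] S(add(SSZ, mul(add(Z, mul(Z, SZ)), add(Z, SSSZ))))
  [6] S(S(add(SZ, mul(add(Z, mul(Z, SZ)), add(Z, SSSZ)))))
  [7] S(S(S(add(Z, mul(add(Z, mul(Z, SZ)), add(Z, SSSZ))))))
  [8] S(S(S(mul(add(Z, mul(Z, SZ)), add(Z, SSSZ)))))
  [9] S(S(S(mul(mul(Z, SZ), add(Z, SSSZ)))))
  [10] S(S(S(mul(Z, add(Z, SSSZ)))))
  [11] SSSZ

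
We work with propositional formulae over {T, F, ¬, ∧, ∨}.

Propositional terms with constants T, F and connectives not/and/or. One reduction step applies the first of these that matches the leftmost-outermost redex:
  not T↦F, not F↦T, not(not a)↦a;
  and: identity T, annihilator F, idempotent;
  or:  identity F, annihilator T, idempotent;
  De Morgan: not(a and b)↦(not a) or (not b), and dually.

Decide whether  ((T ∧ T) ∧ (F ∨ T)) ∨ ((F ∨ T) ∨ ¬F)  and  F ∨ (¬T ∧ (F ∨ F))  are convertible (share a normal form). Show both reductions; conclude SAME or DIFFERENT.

Term A:
  start: ((T ∧ T) ∧ (F ∨ T)) ∨ ((F ∨ T) ∨ ¬F)
  [1] (T ∧ (F ∨ T)) ∨ ((F ∨ T) ∨ ¬F)
  [2] (F ∨ T) ∨ ((F ∨ T) ∨ ¬F)
  [3] T ∨ ((F ∨ T) ∨ ¬F)
  [4] T

Term B:
  start: F ∨ (¬T ∧ (F ∨ F))
  [1] ¬T ∧ (F ∨ F)
  [2] F ∧ (F ∨ F)
  [3] F

Answer: DIFFERENT — A ⇓ T, B ⇓ F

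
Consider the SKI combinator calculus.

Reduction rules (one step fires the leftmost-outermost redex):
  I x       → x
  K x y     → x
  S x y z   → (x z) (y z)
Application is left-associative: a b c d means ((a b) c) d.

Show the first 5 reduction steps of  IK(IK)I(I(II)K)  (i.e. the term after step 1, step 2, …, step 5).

Answer: after 5 steps: K(IK)

Reduction:
  start: IK(IK)I(I(II)K)
  [1] K(IK)I(I(II)K)
  [2] IK(I(II)K)
  [3] K(I(II)K)
  [4] K(IIK)
  [5] K(IK)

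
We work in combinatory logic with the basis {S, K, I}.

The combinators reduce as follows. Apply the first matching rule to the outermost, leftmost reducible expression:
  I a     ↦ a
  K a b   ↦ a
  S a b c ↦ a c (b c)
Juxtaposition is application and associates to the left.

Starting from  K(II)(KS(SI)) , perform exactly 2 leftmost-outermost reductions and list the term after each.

Answer: after 2 steps: I

Working:
  start: K(II)(KS(SI))
  →1  II
  →2  I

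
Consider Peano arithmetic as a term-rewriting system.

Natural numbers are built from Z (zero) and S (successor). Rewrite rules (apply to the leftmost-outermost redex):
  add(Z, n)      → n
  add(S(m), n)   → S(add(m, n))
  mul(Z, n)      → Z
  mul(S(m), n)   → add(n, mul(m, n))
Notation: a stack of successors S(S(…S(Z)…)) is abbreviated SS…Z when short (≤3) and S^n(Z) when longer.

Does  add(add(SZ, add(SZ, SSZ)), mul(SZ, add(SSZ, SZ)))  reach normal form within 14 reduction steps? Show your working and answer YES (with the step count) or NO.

Answer: NO — after 14 steps the term is S(S(S(S(S(S(add(add(Z, SZ), mul(Z, add(SSZ, SZ))))))))), not yet normal

Derivation:
  start: add(add(SZ, add(SZ, SSZ)), mul(SZ, add(SSZ, SZ)))
  [1] add(S(add(Z, add(SZ, SSZ))), mul(SZ, add(SSZ, SZ)))
  [2] S(add(add(Z, add(SZ, SSZ)), mul(SZ, add(SSZ, SZ))))
  [3] S(add(add(SZ, SSZ), mul(SZ, add(SSZ, SZ))))
  [4] S(add(S(add(Z, SSZ)), mul(SZ, add(SSZ, SZ))))
  [5] S(S(add(add(Z, SSZ), mul(SZ, add(SSZ, SZ)))))
  [6] S(S(add(SSZ, mul(SZ, add(SSZ, SZ)))))
  [7] S(S(S(add(SZ, mul(SZ, add(SSZ, SZ))))))
  [8] S(S(S(S(add(Z, mul(SZ, add(SSZ, SZ)))))))
  [9] S(S(S(S(mul(SZ, add(SSZ, SZ))))))
  [10] S(S(S(S(add(add(SSZ, SZ), mul(Z, add(SSZ, SZ)))))))
  [11] S(S(S(S(add(S(add(SZ, SZ)), mul(Z, add(SSZ, SZ)))))))
  [12] S(S(S(S(S(add(add(SZ, SZ), mul(Z, add(SSZ, SZ))))))))
  [13] S(S(S(S(S(add(S(add(Z, SZ)), mul(Z, add(SSZ, SZ))))))))
  [14] S(S(S(S(S(S(add(add(Z, SZ), mul(Z, add(SSZ, SZ)))))))))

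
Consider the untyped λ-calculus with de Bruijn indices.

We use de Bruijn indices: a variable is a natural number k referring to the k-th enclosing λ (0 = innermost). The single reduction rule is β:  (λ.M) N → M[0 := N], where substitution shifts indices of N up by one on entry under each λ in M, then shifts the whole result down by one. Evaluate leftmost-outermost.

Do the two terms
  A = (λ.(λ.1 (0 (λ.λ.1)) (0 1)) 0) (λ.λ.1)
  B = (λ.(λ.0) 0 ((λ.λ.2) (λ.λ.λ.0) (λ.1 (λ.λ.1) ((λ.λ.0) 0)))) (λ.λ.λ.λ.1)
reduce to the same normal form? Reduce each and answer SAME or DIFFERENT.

Term A:
  start: (λ.(λ.1 (0 (λ.λ.1)) (0 1)) 0) (λ.λ.1)
  →1  (λ.(λ.λ.1) (0 (λ.λ.1)) (0 (λ.λ.1))) (λ.λ.1)
  →2  (λ.λ.1) ((λ.λ.1) (λ.λ.1)) ((λ.λ.1) (λ.λ.1))
  →3  (λ.(λ.λ.1) (λ.λ.1)) ((λ.λ.1) (λ.λ.1))
  →4  (λ.λ.1) (λ.λ.1)
  →5  λ.λ.λ.1

Term B:
  start: (λ.(λ.0) 0 ((λ.λ.2) (λ.λ.λ.0) (λ.1 (λ.λ.1) ((λ.λ.0) 0)))) (λ.λ.λ.λ.1)
  →1  (λ.0) (λ.λ.λ.λ.1) ((λ.λ.λ.λ.λ.λ.1) (λ.λ.λ.0) (λ.(λ.λ.λ.λ.1) (λ.λ.1) ((λ.λ.0) 0)))
  →2  (λ.λ.λ.λ.1) ((λ.λ.λ.λ.λ.λ.1) (λ.λ.λ.0) (λ.(λ.λ.λ.λ.1) (λ.λ.1) ((λ.λ.0) 0)))
  →3  λ.λ.λ.1

Answer: SAME — A ⇓ λ.λ.λ.1, B ⇓ λ.λ.λ.1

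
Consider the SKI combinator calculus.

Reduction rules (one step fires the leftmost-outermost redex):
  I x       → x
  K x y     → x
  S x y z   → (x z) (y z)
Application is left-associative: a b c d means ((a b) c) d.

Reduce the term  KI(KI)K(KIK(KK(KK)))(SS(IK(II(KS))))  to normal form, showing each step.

Answer: normal form = K  (in 6 steps)

Working:
  start: KI(KI)K(KIK(KK(KK)))(SS(IK(II(KS))))
  [1] IK(KIK(KK(KK)))(SS(IK(II(KS))))
  [2] K(KIK(KK(KK)))(SS(IK(II(KS))))
  [3] KIK(KK(KK))
  [4] I(KK(KK))
  [5] KK(KK)
  [6] K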